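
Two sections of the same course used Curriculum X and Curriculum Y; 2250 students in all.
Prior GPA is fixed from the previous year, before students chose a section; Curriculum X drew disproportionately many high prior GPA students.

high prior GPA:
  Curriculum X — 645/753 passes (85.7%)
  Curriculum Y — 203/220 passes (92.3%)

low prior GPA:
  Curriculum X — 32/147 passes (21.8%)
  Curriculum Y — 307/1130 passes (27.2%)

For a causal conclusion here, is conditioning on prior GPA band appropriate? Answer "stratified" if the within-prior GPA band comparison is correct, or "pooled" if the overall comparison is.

stratified

Since prior GPA band is a pre-existing factor (not a product of the teaching method) and it affects the outcome on its own, it is a confounder. The stratified rates, not the pooled rate, identify the causal effect.
Within each level — high prior GPA: 85.7% vs 92.3%; low prior GPA: 21.8% vs 27.2% — Curriculum Y is higher every time.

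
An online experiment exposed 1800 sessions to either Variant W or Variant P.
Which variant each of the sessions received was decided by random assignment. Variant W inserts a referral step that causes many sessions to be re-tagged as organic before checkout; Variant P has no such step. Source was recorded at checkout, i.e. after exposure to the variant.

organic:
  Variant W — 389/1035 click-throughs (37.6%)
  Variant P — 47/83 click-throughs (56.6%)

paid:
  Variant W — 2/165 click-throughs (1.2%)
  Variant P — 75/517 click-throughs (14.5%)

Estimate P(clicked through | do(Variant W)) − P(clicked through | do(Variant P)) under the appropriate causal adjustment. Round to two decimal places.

+0.12

The stratified and pooled comparisons disagree (Variant P wins within each traffic source; Variant W wins overall), so the answer turns on the causal role of traffic source.
Stratifying would compare variants among sessions the variants themselves sorted into traffic source groups — a form of selection on an intermediate. The unconditioned pooled rates give the total causal effect.
The causal difference is the pooled difference: 0.326 − 0.203 = +0.122.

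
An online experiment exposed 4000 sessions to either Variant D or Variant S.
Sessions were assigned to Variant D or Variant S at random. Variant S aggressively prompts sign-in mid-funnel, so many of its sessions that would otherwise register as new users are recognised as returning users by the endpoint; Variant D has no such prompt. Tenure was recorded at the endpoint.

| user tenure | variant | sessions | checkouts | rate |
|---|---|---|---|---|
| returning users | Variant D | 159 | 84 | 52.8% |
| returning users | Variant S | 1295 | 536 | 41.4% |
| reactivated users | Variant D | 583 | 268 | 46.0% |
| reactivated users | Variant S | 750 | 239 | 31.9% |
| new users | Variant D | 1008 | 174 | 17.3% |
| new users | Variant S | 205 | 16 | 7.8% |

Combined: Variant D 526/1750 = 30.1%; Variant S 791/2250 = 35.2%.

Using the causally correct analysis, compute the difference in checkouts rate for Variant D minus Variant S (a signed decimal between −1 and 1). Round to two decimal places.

-0.05

The distribution of user tenure is itself part of what the variant does — it is an intermediate outcome. Holding it fixed would remove that part of the effect; the total effect is the pooled difference.
The causal difference is the pooled difference: 0.301 − 0.352 = -0.051.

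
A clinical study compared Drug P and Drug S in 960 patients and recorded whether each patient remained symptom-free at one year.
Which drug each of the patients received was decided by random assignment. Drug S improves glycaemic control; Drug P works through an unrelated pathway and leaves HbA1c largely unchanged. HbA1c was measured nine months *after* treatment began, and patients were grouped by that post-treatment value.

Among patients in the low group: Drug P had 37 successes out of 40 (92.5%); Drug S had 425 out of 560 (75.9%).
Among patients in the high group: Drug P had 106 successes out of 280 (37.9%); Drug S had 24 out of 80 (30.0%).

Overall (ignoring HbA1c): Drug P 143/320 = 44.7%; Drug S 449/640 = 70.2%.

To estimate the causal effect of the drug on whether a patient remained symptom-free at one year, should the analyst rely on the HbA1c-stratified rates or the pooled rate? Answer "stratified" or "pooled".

The stratified and pooled comparisons disagree (Drug P wins within each HbA1c; Drug S wins overall), so the answer turns on the causal role of HbA1c.
The distribution of HbA1c is itself part of what the drug does — it is an intermediate outcome. Holding it fixed would remove that part of the effect; the total effect is the pooled difference.
Pooled: Drug P 44.7% vs Drug S 70.2%; Drug S is higher overall.

pooled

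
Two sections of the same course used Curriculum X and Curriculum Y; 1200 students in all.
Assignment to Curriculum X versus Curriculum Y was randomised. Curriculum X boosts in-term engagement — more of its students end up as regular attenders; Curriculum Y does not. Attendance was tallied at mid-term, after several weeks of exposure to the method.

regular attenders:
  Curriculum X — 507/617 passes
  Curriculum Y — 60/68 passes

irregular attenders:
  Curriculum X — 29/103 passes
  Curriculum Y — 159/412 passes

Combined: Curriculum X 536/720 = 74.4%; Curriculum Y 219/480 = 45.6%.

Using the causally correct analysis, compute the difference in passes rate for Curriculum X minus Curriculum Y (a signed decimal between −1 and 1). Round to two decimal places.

+0.29

The distribution of mid-term attendance is itself part of what the teaching method does — it is an intermediate outcome. Holding it fixed would remove that part of the effect; the total effect is the pooled difference.
The causal difference is the pooled difference: 0.744 − 0.456 = +0.288.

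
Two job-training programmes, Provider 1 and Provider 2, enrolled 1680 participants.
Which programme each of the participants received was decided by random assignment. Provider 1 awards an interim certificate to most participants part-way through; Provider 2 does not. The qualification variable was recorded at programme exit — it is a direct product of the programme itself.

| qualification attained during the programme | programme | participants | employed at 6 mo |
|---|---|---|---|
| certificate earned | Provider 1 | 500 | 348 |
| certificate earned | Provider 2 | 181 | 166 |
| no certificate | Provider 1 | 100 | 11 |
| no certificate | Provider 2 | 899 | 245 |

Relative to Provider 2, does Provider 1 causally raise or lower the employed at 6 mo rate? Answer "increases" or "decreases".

The qualification attained during the programme-specific comparison favours Provider 2 throughout, but the pooled figures favour Provider 1. The question is whether to condition on qualification attained during the programme.
Qualification attained during the programme is recorded after the programme and is itself shifted by it — it sits on the causal path from programme to outcome. Conditioning on a mediator would strip out part of the effect we want; the pooled comparison gives the total causal effect.
Pooled: Provider 1 59.8% vs Provider 2 38.1%; Provider 1 is higher overall.

increases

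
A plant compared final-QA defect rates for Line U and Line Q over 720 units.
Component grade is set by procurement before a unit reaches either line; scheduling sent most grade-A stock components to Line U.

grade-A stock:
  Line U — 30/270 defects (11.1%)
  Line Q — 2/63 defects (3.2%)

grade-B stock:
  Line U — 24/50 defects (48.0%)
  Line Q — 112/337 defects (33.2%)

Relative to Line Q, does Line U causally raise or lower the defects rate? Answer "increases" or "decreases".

Within every component grade level Line Q has the lower rate, yet pooled Line U does — Simpson's reversal.
The imbalance in component grade arose from how units were allocated, not from anything the line did; and component grade independently affects the outcome. The pooled gap is confounded — condition on component grade.
Within each level — grade-A stock: 11.1% vs 3.2%; grade-B stock: 48.0% vs 33.2% — Line Q is lower every time.

increases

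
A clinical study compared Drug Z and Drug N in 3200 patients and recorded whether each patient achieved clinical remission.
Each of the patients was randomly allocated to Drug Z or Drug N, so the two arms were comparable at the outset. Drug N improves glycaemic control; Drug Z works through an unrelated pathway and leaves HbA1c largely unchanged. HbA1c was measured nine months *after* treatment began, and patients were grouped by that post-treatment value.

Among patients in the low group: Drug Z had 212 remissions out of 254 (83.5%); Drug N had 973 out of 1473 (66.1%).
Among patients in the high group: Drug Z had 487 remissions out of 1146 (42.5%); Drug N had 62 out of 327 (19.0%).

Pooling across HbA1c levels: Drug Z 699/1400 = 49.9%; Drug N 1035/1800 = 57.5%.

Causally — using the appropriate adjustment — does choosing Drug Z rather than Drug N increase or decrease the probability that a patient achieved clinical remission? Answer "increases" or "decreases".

decreases

The stratified and pooled comparisons disagree (Drug Z wins within each HbA1c; Drug N wins overall), so the answer turns on the causal role of HbA1c.
Stratifying would compare drugs among patients the drugs themselves sorted into HbA1c groups — a form of selection on an intermediate. The unconditioned pooled rates give the total causal effect.
Pooled: Drug Z 49.9% vs Drug N 57.5%; Drug N is higher overall.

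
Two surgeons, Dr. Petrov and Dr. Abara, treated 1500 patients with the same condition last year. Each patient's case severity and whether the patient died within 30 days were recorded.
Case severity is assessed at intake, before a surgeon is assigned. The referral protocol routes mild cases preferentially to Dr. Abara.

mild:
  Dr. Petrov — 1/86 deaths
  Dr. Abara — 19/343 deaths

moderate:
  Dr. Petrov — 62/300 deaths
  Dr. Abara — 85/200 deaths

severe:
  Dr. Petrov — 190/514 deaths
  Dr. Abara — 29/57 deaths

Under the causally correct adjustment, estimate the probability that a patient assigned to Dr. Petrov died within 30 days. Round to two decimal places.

0.21

Dr. Petrov is lower inside every case severity stratum but Dr. Abara is lower in aggregate. Whether to stratify depends on how case severity relates to the surgeon.
Here case severity is a common cause — it drives both which surgeon a case falls under and the outcome. The crude comparison mixes populations; the stratum-specific rates are the causally relevant ones.
Standardising Dr. Petrov to the population case severity mix: 0.286·1/86 + 0.333·62/300 + 0.381·190/514 = 0.213.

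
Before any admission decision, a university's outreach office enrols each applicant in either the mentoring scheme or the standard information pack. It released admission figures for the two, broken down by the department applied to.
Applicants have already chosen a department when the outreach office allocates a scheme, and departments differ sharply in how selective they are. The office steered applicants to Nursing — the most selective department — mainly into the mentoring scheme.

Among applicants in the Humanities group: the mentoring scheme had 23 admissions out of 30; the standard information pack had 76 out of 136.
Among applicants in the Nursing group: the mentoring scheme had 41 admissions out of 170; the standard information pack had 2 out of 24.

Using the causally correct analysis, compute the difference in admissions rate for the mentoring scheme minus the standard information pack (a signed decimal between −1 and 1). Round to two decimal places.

Department satisfies the back-door criterion: it is not a descendant of the outreach scheme, and it blocks the spurious path from outreach scheme to outcome. Adjusting for it (i.e., using the within-department rates) gives the causal effect.
Adjusting over the population distribution of department: 0.461·(0.767−0.559) + 0.539·(0.241−0.083) = +0.181.

+0.18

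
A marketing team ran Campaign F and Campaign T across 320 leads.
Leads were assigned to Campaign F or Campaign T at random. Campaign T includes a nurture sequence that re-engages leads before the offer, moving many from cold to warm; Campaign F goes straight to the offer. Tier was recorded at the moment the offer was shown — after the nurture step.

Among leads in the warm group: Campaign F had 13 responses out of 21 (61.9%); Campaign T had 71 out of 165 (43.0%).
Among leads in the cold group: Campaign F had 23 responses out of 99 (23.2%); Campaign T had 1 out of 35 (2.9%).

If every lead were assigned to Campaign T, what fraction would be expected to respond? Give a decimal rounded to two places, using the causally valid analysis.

0.36

Engagement tier here is a post-treatment variable shaped by the campaign; conditioning on it would introduce bias rather than remove it. The overall comparison is the causal one.
So P(outcome | do(Campaign T)) is just the pooled rate for Campaign T: 72/200 = 0.360.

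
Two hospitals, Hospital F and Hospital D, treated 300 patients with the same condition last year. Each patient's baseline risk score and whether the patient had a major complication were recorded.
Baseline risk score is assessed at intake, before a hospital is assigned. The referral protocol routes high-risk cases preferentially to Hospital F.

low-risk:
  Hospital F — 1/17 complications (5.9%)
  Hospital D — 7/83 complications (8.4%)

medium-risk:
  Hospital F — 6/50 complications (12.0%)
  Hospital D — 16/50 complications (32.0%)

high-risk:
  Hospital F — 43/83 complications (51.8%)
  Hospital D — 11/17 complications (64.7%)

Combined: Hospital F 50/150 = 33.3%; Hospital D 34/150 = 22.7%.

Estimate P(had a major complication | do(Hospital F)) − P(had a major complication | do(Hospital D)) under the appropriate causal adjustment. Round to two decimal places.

Hospital F is lower inside every baseline risk score stratum but Hospital D is lower in aggregate. Whether to stratify depends on how baseline risk score relates to the hospital.
Baseline risk score differs across hospitals for reasons unrelated to any effect of the hospital itself, and it separately predicts the outcome — a classic confounder. We must compare within baseline risk score levels.
Adjusting over the population distribution of baseline risk score: 0.333·(0.059−0.084) + 0.333·(0.120−0.320) + 0.333·(0.518−0.647) = -0.118.

-0.12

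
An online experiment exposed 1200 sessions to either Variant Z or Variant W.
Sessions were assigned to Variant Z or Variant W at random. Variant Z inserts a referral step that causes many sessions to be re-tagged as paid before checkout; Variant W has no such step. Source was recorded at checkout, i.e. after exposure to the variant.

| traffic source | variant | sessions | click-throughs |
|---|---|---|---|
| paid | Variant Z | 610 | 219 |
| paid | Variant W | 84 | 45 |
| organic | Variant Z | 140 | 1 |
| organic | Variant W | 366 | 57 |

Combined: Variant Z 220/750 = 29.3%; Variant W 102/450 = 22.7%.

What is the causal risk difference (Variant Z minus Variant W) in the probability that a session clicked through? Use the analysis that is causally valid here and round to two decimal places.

+0.07

Traffic source is recorded after the variant and is itself shifted by it — it sits on the causal path from variant to outcome. Conditioning on a mediator would strip out part of the effect we want; the pooled comparison gives the total causal effect.
The causal difference is the pooled difference: 0.293 − 0.227 = +0.067.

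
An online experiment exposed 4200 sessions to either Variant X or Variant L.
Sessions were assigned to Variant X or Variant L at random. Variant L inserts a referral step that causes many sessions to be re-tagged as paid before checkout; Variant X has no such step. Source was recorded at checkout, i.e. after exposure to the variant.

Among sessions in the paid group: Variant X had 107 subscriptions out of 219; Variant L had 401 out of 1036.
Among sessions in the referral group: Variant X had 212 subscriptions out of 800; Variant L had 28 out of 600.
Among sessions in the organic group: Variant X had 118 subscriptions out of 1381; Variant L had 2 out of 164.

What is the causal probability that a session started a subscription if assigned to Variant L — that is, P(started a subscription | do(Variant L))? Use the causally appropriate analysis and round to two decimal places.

0.24

Variant X is higher inside every traffic source stratum but Variant L is higher in aggregate. Whether to stratify depends on how traffic source relates to the variant.
Traffic source lies on the pathway variant → traffic source → outcome, so adjusting for it blocks the indirect effect. For the total causal effect of variant, use the unadjusted pooled rates.
So P(outcome | do(Variant L)) is just the pooled rate for Variant L: 431/1800 = 0.239.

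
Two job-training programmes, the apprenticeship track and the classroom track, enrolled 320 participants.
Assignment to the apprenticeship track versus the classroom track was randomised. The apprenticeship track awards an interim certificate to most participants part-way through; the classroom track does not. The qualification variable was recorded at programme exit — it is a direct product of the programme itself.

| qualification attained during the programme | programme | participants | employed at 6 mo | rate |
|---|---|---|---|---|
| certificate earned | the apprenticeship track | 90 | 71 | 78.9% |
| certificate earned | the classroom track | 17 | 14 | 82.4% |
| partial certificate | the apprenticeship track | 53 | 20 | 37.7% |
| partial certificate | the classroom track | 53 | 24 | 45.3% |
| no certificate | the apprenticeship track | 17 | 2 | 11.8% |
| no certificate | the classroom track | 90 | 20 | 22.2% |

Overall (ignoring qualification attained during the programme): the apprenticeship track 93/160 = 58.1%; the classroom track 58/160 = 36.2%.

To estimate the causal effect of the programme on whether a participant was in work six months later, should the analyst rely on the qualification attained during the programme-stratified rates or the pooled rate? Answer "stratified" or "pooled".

The stratified and pooled comparisons disagree (the classroom track wins within each qualification attained during the programme; the apprenticeship track wins overall), so the answer turns on the causal role of qualification attained during the programme.
Because the programme influences qualification attained during the programme, qualification attained during the programme is a post-treatment mediator, not a confounder. Stratifying on it would bias the estimate; the causal effect is the crude pooled difference.
Pooled: the apprenticeship track 58.1% vs the classroom track 36.2%; the apprenticeship track is higher overall.

pooled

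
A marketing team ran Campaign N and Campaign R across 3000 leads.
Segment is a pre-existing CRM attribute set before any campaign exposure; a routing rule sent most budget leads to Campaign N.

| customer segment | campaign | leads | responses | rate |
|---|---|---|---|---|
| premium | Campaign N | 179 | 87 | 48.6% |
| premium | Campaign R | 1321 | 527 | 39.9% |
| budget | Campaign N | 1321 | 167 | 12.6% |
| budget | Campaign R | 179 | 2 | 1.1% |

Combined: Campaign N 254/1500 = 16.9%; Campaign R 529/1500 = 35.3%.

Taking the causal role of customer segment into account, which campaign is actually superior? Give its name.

Campaign N

Within every customer segment level Campaign N has the higher rate, yet pooled Campaign R does — Simpson's reversal.
Here customer segment is a common cause — it drives both which campaign a case falls under and the outcome. The crude comparison mixes populations; the stratum-specific rates are the causally relevant ones.
Within each level — premium: 48.6% vs 39.9%; budget: 12.6% vs 1.1% — Campaign N is higher every time.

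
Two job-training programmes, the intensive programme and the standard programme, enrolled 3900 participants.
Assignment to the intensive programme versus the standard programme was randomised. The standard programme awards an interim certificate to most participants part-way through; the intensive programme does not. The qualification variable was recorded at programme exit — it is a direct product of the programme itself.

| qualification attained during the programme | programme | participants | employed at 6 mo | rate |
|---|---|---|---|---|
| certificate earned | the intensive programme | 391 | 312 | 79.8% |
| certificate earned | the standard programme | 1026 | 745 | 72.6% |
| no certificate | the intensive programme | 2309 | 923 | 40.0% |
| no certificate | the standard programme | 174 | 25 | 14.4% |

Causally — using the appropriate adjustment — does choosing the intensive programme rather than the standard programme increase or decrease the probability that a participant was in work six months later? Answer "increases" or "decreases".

the intensive programme is higher inside every qualification attained during the programme stratum but the standard programme is higher in aggregate. Whether to stratify depends on how qualification attained during the programme relates to the programme.
Qualification attained during the programme is recorded after the programme and is itself shifted by it — it sits on the causal path from programme to outcome. Conditioning on a mediator would strip out part of the effect we want; the pooled comparison gives the total causal effect.
Pooled: the intensive programme 45.7% vs the standard programme 64.2%; the standard programme is higher overall.

decreases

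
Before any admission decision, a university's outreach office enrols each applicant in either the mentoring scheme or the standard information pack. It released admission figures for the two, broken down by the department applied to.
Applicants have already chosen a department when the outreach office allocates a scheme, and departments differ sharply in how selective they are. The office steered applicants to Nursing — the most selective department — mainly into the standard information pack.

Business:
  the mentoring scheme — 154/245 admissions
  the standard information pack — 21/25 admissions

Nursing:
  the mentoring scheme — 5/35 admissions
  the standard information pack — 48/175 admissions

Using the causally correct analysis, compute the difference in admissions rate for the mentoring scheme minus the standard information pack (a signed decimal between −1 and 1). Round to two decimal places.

-0.18

Department is set before the outreach scheme has any effect — it is not caused by the outreach scheme — and it independently drives the outcome. That makes it a confounder, so the causal comparison is within department levels.
Adjusting over the population distribution of department: 0.562·(0.629−0.840) + 0.438·(0.143−0.274) = -0.176.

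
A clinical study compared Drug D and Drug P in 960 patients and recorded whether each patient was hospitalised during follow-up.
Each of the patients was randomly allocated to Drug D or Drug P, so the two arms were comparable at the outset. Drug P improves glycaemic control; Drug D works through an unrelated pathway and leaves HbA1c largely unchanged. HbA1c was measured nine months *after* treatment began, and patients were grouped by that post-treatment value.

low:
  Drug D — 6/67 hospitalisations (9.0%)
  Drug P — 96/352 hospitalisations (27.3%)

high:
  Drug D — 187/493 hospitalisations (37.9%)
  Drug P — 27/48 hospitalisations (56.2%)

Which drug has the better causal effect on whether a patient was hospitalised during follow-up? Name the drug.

HbA1c is recorded after the drug and is itself shifted by it — it sits on the causal path from drug to outcome. Conditioning on a mediator would strip out part of the effect we want; the pooled comparison gives the total causal effect.
Pooled: Drug D 34.5% vs Drug P 30.8%; Drug P is lower overall.

Drug P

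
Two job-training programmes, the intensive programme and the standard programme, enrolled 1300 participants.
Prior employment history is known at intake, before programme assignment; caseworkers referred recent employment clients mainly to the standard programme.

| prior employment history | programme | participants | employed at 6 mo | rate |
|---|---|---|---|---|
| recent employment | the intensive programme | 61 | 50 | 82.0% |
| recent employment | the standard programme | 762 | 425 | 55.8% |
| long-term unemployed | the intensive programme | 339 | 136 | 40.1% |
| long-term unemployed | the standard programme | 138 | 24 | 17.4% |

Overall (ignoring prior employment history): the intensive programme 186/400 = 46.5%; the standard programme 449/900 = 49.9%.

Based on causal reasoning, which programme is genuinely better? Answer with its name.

the intensive programme

Within every prior employment history level the intensive programme has the higher rate, yet pooled the standard programme does — Simpson's reversal.
Prior employment history differs across programmes for reasons unrelated to any effect of the programme itself, and it separately predicts the outcome — a classic confounder. We must compare within prior employment history levels.
Within each level — recent employment: 82.0% vs 55.8%; long-term unemployed: 40.1% vs 17.4% — the intensive programme is higher every time.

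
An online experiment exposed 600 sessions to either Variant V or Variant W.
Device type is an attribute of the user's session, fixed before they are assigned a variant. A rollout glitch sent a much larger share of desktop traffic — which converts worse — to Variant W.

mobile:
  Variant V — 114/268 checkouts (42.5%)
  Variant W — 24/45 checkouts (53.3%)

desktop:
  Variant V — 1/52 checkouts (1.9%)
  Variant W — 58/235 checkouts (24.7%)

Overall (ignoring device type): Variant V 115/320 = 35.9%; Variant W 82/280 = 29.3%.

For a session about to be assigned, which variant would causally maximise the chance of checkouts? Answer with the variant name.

Variant W

The device type-specific comparison favours Variant W throughout, but the pooled figures favour Variant V. The question is whether to condition on device type.
Since device type is a pre-existing factor (not a product of the variant) and it affects the outcome on its own, it is a confounder. The stratified rates, not the pooled rate, identify the causal effect.
Within each level — mobile: 42.5% vs 53.3%; desktop: 1.9% vs 24.7% — Variant W is higher every time.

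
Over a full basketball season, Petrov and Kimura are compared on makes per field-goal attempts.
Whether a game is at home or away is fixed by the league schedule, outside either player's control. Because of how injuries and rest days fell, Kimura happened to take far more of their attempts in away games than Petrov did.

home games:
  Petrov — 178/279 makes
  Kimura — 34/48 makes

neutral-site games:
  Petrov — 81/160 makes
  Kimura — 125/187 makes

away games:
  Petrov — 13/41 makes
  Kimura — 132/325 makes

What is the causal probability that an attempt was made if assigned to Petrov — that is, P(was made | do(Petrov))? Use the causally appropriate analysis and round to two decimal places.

0.48

Nothing the player does changes game venue; the imbalance is an allocation artefact. With game venue also predicting the outcome, the pooled figure is confounded, and the within-stratum comparison is the causal one.
Standardising Petrov to the population game venue mix: 0.314·178/279 + 0.334·81/160 + 0.352·13/41 = 0.481.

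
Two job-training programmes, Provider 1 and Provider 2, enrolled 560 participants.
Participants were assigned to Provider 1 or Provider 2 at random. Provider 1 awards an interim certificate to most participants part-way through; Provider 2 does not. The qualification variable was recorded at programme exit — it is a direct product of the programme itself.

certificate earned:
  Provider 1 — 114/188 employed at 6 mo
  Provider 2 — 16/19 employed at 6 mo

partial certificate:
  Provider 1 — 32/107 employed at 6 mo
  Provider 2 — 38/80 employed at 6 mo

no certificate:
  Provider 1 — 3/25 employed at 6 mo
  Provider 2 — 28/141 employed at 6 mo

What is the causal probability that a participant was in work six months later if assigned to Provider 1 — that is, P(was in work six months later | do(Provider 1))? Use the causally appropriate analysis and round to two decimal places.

The distribution of qualification attained during the programme is itself part of what the programme does — it is an intermediate outcome. Holding it fixed would remove that part of the effect; the total effect is the pooled difference.
So P(outcome | do(Provider 1)) is just the pooled rate for Provider 1: 149/320 = 0.466.

0.47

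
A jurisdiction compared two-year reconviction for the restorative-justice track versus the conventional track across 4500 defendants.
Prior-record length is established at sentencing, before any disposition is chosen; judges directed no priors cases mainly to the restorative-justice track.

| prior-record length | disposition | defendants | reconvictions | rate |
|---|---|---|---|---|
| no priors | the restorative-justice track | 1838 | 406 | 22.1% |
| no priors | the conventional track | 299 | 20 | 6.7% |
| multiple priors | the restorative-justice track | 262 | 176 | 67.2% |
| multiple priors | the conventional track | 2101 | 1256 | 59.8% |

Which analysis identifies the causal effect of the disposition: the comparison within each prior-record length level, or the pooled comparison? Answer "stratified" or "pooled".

stratified

Within every prior-record length level the conventional track has the lower rate, yet pooled the restorative-justice track does — Simpson's reversal.
Prior-record length satisfies the back-door criterion: it is not a descendant of the disposition, and it blocks the spurious path from disposition to outcome. Adjusting for it (i.e., using the within-prior-record length rates) gives the causal effect.
Within each level — no priors: 22.1% vs 6.7%; multiple priors: 67.2% vs 59.8% — the conventional track is lower every time.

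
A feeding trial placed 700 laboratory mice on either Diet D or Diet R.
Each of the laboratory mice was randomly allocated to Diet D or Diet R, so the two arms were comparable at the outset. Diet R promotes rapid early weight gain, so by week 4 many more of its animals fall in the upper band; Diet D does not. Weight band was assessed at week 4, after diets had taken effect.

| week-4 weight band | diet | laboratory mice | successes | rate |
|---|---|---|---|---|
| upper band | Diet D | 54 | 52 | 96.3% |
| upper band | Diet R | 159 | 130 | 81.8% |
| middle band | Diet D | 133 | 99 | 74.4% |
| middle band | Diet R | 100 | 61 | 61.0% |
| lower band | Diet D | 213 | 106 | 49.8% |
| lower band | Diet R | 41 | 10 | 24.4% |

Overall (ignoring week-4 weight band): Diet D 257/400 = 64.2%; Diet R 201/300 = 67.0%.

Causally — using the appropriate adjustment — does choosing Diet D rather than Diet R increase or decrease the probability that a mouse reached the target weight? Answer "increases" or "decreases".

Diet D is higher inside every week-4 weight band stratum but Diet R is higher in aggregate. Whether to stratify depends on how week-4 weight band relates to the diet.
Week-4 weight band is downstream of the diet. One should not condition on a consequence of treatment, so the overall rates are the right comparison.
Pooled: Diet D 64.2% vs Diet R 67.0%; Diet R is higher overall.

decreases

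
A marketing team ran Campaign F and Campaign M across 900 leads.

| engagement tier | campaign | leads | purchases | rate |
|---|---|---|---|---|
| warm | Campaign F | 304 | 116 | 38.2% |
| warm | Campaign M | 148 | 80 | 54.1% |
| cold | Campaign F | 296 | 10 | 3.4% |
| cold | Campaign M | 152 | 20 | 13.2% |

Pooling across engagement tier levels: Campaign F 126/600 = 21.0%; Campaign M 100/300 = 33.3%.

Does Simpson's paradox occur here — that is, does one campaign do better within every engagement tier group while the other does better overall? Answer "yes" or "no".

no

Within each engagement tier level (warm 38.2% vs 54.1%; cold 3.4% vs 13.2%), Campaign M has the higher rate every time. Pooled: 21.0% vs 33.3% — Campaign M has the higher rate overall. They agree.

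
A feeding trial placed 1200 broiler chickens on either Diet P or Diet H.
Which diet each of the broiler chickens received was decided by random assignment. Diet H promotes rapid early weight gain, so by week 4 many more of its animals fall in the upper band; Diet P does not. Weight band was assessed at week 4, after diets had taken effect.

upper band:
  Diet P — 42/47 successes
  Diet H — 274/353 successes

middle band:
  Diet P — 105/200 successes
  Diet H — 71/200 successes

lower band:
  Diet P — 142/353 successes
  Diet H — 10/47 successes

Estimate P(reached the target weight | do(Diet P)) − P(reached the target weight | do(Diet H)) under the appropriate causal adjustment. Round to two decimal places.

Within every week-4 weight band level Diet P has the higher rate, yet pooled Diet H does — Simpson's reversal.
Week-4 weight band is downstream of the diet. One should not condition on a consequence of treatment, so the overall rates are the right comparison.
The causal difference is the pooled difference: 0.482 − 0.592 = -0.110.

-0.11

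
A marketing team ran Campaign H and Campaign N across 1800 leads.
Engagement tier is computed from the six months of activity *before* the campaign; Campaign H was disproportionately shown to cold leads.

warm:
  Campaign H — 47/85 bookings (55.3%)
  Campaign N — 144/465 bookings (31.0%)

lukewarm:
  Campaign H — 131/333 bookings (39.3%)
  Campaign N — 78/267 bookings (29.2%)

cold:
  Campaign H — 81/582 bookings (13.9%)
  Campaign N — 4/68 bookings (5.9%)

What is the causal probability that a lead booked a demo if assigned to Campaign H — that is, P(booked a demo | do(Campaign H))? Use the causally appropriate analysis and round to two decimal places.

Engagement tier is set before the campaign has any effect — it is not caused by the campaign — and it independently drives the outcome. That makes it a confounder, so the causal comparison is within engagement tier levels.
Standardising Campaign H to the population engagement tier mix: 0.306·47/85 + 0.333·131/333 + 0.361·81/582 = 0.350.

0.35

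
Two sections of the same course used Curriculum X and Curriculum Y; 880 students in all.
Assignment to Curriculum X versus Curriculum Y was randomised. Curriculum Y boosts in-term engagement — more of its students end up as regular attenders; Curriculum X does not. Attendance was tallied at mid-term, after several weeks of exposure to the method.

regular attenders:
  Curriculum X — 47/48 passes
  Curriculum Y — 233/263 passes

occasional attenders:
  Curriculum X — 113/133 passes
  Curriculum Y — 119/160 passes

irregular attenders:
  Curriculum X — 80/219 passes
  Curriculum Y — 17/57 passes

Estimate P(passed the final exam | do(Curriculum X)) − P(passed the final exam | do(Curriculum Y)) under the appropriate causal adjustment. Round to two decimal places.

The mid-term attendance-specific comparison favours Curriculum X throughout, but the pooled figures favour Curriculum Y. The question is whether to condition on mid-term attendance.
Stratifying would compare teaching methods among students the teaching methods themselves sorted into mid-term attendance groups — a form of selection on an intermediate. The unconditioned pooled rates give the total causal effect.
The causal difference is the pooled difference: 0.600 − 0.769 = -0.169.

-0.17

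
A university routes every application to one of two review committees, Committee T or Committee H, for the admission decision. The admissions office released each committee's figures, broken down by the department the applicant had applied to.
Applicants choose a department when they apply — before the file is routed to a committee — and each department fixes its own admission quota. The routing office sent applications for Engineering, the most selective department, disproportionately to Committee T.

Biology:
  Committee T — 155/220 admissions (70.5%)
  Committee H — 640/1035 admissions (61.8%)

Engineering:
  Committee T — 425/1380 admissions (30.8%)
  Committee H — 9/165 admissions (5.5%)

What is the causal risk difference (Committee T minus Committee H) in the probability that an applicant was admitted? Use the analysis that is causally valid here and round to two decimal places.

+0.18

Department is set before the review committee has any effect — it is not caused by the review committee — and it independently drives the outcome. That makes it a confounder, so the causal comparison is within department levels.
Adjusting over the population distribution of department: 0.448·(0.705−0.618) + 0.552·(0.308−0.055) = +0.178.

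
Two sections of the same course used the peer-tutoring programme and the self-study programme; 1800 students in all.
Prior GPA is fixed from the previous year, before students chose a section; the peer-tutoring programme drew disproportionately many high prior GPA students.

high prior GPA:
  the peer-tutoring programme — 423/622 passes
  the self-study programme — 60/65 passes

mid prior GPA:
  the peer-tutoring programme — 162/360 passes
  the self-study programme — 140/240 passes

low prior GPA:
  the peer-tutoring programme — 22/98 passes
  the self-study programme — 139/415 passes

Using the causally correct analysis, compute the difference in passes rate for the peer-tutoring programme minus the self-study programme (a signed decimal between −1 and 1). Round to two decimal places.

The imbalance in prior GPA band arose from how students were allocated, not from anything the teaching method did; and prior GPA band independently affects the outcome. The pooled gap is confounded — condition on prior GPA band.
Adjusting over the population distribution of prior GPA band: 0.382·(0.680−0.923) + 0.333·(0.450−0.583) + 0.285·(0.224−0.335) = -0.169.

-0.17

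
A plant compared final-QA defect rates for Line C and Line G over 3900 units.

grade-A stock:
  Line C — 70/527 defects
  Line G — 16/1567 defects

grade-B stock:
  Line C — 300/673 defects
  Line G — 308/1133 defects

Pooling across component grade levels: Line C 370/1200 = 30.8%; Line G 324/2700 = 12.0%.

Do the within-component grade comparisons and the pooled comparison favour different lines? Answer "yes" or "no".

Within each component grade level (grade-A stock 13.3% vs 1.0%; grade-B stock 44.6% vs 27.2%), Line G has the lower rate every time. Pooled: 30.8% vs 12.0% — Line G has the lower rate overall. They agree.

no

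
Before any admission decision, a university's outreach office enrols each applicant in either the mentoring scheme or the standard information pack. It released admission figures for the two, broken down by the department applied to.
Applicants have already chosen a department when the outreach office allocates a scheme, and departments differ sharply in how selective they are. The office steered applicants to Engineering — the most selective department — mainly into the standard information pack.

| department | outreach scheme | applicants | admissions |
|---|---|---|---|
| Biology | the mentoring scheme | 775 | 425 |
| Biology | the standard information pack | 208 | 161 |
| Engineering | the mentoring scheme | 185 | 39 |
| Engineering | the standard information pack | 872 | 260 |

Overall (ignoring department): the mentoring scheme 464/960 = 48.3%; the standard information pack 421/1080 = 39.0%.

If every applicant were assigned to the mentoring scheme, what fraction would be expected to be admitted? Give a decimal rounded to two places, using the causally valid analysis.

0.37

The imbalance in department arose from how applicants were allocated, not from anything the outreach scheme did; and department independently affects the outcome. The pooled gap is confounded — condition on department.
Standardising the mentoring scheme to the population department mix: 0.482·425/775 + 0.518·39/185 = 0.373.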